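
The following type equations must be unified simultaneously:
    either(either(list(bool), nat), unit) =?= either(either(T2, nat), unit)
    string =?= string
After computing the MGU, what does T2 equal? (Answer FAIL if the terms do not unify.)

Decompose either/2: either(list(bool), nat) =?= either(T2, nat),  unit =?= unit.
Decompose either/2: list(bool) =?= T2,  nat =?= nat.
Bind T2 := list(bool); no other remaining equation mentions T2.
Delete trivial equation nat =?= nat.
Delete trivial equation unit =?= unit.
Delete trivial equation string =?= string.
MGU = { T2 -> list(bool) }, so T2 -> list(bool).

list(bool)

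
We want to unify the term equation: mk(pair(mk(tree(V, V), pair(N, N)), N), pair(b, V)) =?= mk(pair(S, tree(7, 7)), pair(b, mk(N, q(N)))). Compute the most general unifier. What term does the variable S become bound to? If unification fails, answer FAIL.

mk(tree(mk(tree(7, 7), q(tree(7, 7))), mk(tree(7, 7), q(tree(7, 7)))), pair(tree(7, 7), tree(7, 7)))

Decompose mk/2: pair(mk(tree(V, V), pair(N, N)), N) =?= pair(S, tree(7, 7)),  pair(b, V) =?= pair(b, mk(N, q(N))).
Decompose pair/2: mk(tree(V, V), pair(N, N)) =?= S,  N =?= tree(7, 7).
Bind S := mk(tree(V, V), pair(N, N)); no other remaining equation mentions S.
Bind N := tree(7, 7); substituting into the remaining equation gives: pair(b, V) =?= pair(b, mk(tree(7, 7), q(tree(7, 7)))). Substituting into the earlier binding gives S := mk(tree(V, V), pair(tree(7, 7), tree(7, 7))).
Decompose pair/2: b =?= b,  V =?= mk(tree(7, 7), q(tree(7, 7))).
Delete trivial equation b =?= b.
Bind V := mk(tree(7, 7), q(tree(7, 7))). Substituting into the earlier binding gives S := mk(tree(mk(tree(7, 7), q(tree(7, 7))), mk(tree(7, 7), q(tree(7, 7)))), pair(tree(7, 7), tree(7, 7))).
MGU = { S ↦ mk(tree(mk(tree(7, 7), q(tree(7, 7))), mk(tree(7, 7), q(tree(7, 7)))), pair(tree(7, 7), tree(7, 7))), N ↦ tree(7, 7), V ↦ mk(tree(7, 7), q(tree(7, 7))) }, so S ↦ mk(tree(mk(tree(7, 7), q(tree(7, 7))), mk(tree(7, 7), q(tree(7, 7)))), pair(tree(7, 7), tree(7, 7))).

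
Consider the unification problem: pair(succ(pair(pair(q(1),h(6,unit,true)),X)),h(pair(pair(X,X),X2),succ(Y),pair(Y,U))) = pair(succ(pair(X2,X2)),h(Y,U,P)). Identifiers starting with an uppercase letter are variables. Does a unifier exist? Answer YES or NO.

Decompose pair/2: succ(pair(pair(q(1),h(6,unit,true)),X)) = succ(pair(X2,X2)),  h(pair(pair(X,X),X2),succ(Y),pair(Y,U)) = h(Y,U,P).
Decompose succ/1: pair(pair(q(1),h(6,unit,true)),X) = pair(X2,X2).
Decompose pair/2: pair(q(1),h(6,unit,true)) = X2,  X = X2.
Bind X2 := pair(q(1),h(6,unit,true)); substituting into the remaining equations gives: X = pair(q(1),h(6,unit,true)),  h(pair(pair(X,X),pair(q(1),h(6,unit,true))),succ(Y),pair(Y,U)) = h(Y,U,P).
Bind X := pair(q(1),h(6,unit,true)); substituting into the remaining equation gives: h(pair(pair(pair(q(1),h(6,unit,true)),pair(q(1),h(6,unit,true))),pair(q(1),h(6,unit,true))),succ(Y),pair(Y,U)) = h(Y,U,P).
Decompose h/3: pair(pair(pair(q(1),h(6,unit,true)),pair(q(1),h(6,unit,true))),pair(q(1),h(6,unit,true))) = Y,  succ(Y) = U,  pair(Y,U) = P.
Bind Y := pair(pair(pair(q(1),h(6,unit,true)),pair(q(1),h(6,unit,true))),pair(q(1),h(6,unit,true))); substituting into the remaining equations gives: succ(pair(pair(pair(q(1),h(6,unit,true)),pair(q(1),h(6,unit,true))),pair(q(1),h(6,unit,true)))) = U,  pair(pair(pair(pair(q(1),h(6,unit,true)),pair(q(1),h(6,unit,true))),pair(q(1),h(6,unit,true))),U) = P.
Bind U := succ(pair(pair(pair(q(1),h(6,unit,true)),pair(q(1),h(6,unit,true))),pair(q(1),h(6,unit,true)))); substituting into the remaining equation gives: pair(pair(pair(pair(q(1),h(6,unit,true)),pair(q(1),h(6,unit,true))),pair(q(1),h(6,unit,true))),succ(pair(pair(pair(q(1),h(6,unit,true)),pair(q(1),h(6,unit,true))),pair(q(1),h(6,unit,true))))) = P.
Bind P := pair(pair(pair(pair(q(1),h(6,unit,true)),pair(q(1),h(6,unit,true))),pair(q(1),h(6,unit,true))),succ(pair(pair(pair(q(1),h(6,unit,true)),pair(q(1),h(6,unit,true))),pair(q(1),h(6,unit,true))))).
No equations remain and no clash or occurs-check failure arose, so a unifier exists.

YES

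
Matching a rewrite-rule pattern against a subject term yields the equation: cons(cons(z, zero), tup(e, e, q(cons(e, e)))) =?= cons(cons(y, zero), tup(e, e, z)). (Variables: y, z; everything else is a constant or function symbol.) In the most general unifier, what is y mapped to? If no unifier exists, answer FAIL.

Decompose cons/2: cons(z, zero) =?= cons(y, zero),  tup(e, e, q(cons(e, e))) =?= tup(e, e, z).
Decompose cons/2: z =?= y,  zero =?= zero.
Bind z := y; substituting into the one remaining equation that mentions z gives: tup(e, e, q(cons(e, e))) =?= tup(e, e, y).
Delete trivial equation zero =?= zero.
Decompose tup/3: e =?= e,  e =?= e,  q(cons(e, e)) =?= y.
Delete trivial equation e =?= e.
Delete trivial equation e =?= e.
Bind y := q(cons(e, e)). Substituting into the earlier binding gives z := q(cons(e, e)).
MGU = { z ↦ q(cons(e, e)), y ↦ q(cons(e, e)) }, so y ↦ q(cons(e, e)).

q(cons(e, e))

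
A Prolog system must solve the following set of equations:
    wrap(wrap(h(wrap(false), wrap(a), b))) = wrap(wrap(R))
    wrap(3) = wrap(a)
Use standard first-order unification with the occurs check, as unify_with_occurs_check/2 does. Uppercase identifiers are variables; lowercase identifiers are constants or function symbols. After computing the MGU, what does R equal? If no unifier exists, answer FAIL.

Decompose wrap/1: wrap(h(wrap(false), wrap(a), b)) = wrap(R).
Decompose wrap/1: h(wrap(false), wrap(a), b) = R.
Bind R := h(wrap(false), wrap(a), b); no other remaining equation mentions R.
Decompose wrap/1: 3 = a.
Clash: constants 3 and a differ; no unifier exists.

FAIL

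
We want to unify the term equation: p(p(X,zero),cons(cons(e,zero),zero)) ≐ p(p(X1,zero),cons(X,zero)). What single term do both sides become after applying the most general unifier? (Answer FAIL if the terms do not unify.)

Decompose p/2: p(X,zero) ≐ p(X1,zero),  cons(cons(e,zero),zero) ≐ cons(X,zero).
Decompose p/2: X ≐ X1,  zero ≐ zero.
Bind X := X1; substituting into the one remaining equation that mentions X gives: cons(cons(e,zero),zero) ≐ cons(X1,zero).
Delete trivial equation zero ≐ zero.
Decompose cons/2: cons(e,zero) ≐ X1,  zero ≐ zero.
Bind X1 := cons(e,zero); no other remaining equation mentions X1. Substituting into the earlier binding gives X := cons(e,zero).
Delete trivial equation zero ≐ zero.
Applying the MGU to either side gives p(p(cons(e,zero),zero),cons(cons(e,zero),zero)).

p(p(cons(e,zero),zero),cons(cons(e,zero),zero))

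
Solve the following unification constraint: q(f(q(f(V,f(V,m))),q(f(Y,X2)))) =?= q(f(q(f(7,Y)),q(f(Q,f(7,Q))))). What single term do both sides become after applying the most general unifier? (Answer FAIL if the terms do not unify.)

Decompose q/1: f(q(f(V,f(V,m))),q(f(Y,X2))) =?= f(q(f(7,Y)),q(f(Q,f(7,Q)))).
Decompose f/2: q(f(V,f(V,m))) =?= q(f(7,Y)),  q(f(Y,X2)) =?= q(f(Q,f(7,Q))).
Decompose q/1: f(V,f(V,m)) =?= f(7,Y).
Decompose f/2: V =?= 7,  f(V,m) =?= Y.
Bind V := 7; substituting into the one remaining equation that mentions V gives: f(7,m) =?= Y.
Bind Y := f(7,m); substituting into the remaining equation gives: q(f(f(7,m),X2)) =?= q(f(Q,f(7,Q))).
Decompose q/1: f(f(7,m),X2) =?= f(Q,f(7,Q)).
Decompose f/2: f(7,m) =?= Q,  X2 =?= f(7,Q).
Bind Q := f(7,m); substituting into the remaining equation gives: X2 =?= f(7,f(7,m)).
Bind X2 := f(7,f(7,m)).
Applying the MGU to either side gives q(f(q(f(7,f(7,m))),q(f(f(7,m),f(7,f(7,m)))))).

q(f(q(f(7,f(7,m))),q(f(f(7,m),f(7,f(7,m))))))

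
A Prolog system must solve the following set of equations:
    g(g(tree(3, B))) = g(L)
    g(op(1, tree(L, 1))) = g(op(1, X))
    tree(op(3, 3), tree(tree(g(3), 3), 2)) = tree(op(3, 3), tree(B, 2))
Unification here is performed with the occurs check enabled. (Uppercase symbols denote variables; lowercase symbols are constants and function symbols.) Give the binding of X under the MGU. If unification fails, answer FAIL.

tree(g(tree(3, tree(g(3), 3))), 1)

Decompose g/1: g(tree(3, B)) = L.
Bind L := g(tree(3, B)); substituting into the one remaining equation that mentions L gives: g(op(1, tree(g(tree(3, B)), 1))) = g(op(1, X)).
Decompose g/1: op(1, tree(g(tree(3, B)), 1)) = op(1, X).
Decompose op/2: 1 = 1,  tree(g(tree(3, B)), 1) = X.
Delete trivial equation 1 = 1.
Bind X := tree(g(tree(3, B)), 1); no other remaining equation mentions X.
Decompose tree/2: op(3, 3) = op(3, 3),  tree(tree(g(3), 3), 2) = tree(B, 2).
Delete trivial equation op(3, 3) = op(3, 3).
Decompose tree/2: tree(g(3), 3) = B,  2 = 2.
Bind B := tree(g(3), 3); no other remaining equation mentions B. Substituting into the earlier bindings gives L := g(tree(3, tree(g(3), 3))), X := tree(g(tree(3, tree(g(3), 3))), 1).
Delete trivial equation 2 = 2.
MGU = { L ↦ g(tree(3, tree(g(3), 3))), X ↦ tree(g(tree(3, tree(g(3), 3))), 1), B ↦ tree(g(3), 3) }, so X ↦ tree(g(tree(3, tree(g(3), 3))), 1).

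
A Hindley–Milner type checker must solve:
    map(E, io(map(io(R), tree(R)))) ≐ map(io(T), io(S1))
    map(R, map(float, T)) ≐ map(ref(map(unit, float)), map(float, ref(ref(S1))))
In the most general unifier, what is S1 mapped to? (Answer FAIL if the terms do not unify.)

Decompose map/2: E ≐ io(T),  io(map(io(R), tree(R))) ≐ io(S1).
Bind E := io(T); no other remaining equation mentions E.
Decompose io/1: map(io(R), tree(R)) ≐ S1.
Bind S1 := map(io(R), tree(R)); substituting into the remaining equation gives: map(R, map(float, T)) ≐ map(ref(map(unit, float)), map(float, ref(ref(map(io(R), tree(R)))))).
Decompose map/2: R ≐ ref(map(unit, float)),  map(float, T) ≐ map(float, ref(ref(map(io(R), tree(R))))).
Bind R := ref(map(unit, float)); substituting into the remaining equation gives: map(float, T) ≐ map(float, ref(ref(map(io(ref(map(unit, float))), tree(ref(map(unit, float))))))). Substituting into the earlier binding gives S1 := map(io(ref(map(unit, float))), tree(ref(map(unit, float)))).
Decompose map/2: float ≐ float,  T ≐ ref(ref(map(io(ref(map(unit, float))), tree(ref(map(unit, float)))))).
Delete trivial equation float ≐ float.
Bind T := ref(ref(map(io(ref(map(unit, float))), tree(ref(map(unit, float)))))). Substituting into the earlier binding gives E := io(ref(ref(map(io(ref(map(unit, float))), tree(ref(map(unit, float))))))).
MGU = { E := io(ref(ref(map(io(ref(map(unit, float))), tree(ref(map(unit, float))))))), S1 := map(io(ref(map(unit, float))), tree(ref(map(unit, float)))), R := ref(map(unit, float)), T := ref(ref(map(io(ref(map(unit, float))), tree(ref(map(unit, float)))))) }, so S1 := map(io(ref(map(unit, float))), tree(ref(map(unit, float)))).

map(io(ref(map(unit, float))), tree(ref(map(unit, float))))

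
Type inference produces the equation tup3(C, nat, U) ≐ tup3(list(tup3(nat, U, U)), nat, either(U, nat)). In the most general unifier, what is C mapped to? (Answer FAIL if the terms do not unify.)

FAIL

Decompose tup3/3: C ≐ list(tup3(nat, U, U)),  nat ≐ nat,  U ≐ either(U, nat).
Bind C := list(tup3(nat, U, U)); no other remaining equation mentions C.
Delete trivial equation nat ≐ nat.
Occurs check fails: U occurs in either(U, nat); the equation U ≐ either(U, nat) has no finite solution.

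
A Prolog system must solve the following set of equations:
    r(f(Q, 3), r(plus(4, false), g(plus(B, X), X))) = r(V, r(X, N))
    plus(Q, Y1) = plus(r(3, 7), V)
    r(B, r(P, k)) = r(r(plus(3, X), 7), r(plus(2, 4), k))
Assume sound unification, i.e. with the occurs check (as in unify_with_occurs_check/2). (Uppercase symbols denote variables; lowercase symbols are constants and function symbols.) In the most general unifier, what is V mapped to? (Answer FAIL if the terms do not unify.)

f(r(3, 7), 3)

Decompose r/2: f(Q, 3) = V,  r(plus(4, false), g(plus(B, X), X)) = r(X, N).
Bind V := f(Q, 3); substituting into the one remaining equation that mentions V gives: plus(Q, Y1) = plus(r(3, 7), f(Q, 3)).
Decompose r/2: plus(4, false) = X,  g(plus(B, X), X) = N.
Bind X := plus(4, false); substituting into the 2 remaining equations that mention X gives: g(plus(B, plus(4, false)), plus(4, false)) = N,  r(B, r(P, k)) = r(r(plus(3, plus(4, false)), 7), r(plus(2, 4), k)).
Bind N := g(plus(B, plus(4, false)), plus(4, false)); no other remaining equation mentions N.
Decompose plus/2: Q = r(3, 7),  Y1 = f(Q, 3).
Bind Q := r(3, 7); substituting into the one remaining equation that mentions Q gives: Y1 = f(r(3, 7), 3). Substituting into the earlier binding gives V := f(r(3, 7), 3).
Bind Y1 := f(r(3, 7), 3); no other remaining equation mentions Y1.
Decompose r/2: B = r(plus(3, plus(4, false)), 7),  r(P, k) = r(plus(2, 4), k).
Bind B := r(plus(3, plus(4, false)), 7); no other remaining equation mentions B. Substituting into the earlier binding gives N := g(plus(r(plus(3, plus(4, false)), 7), plus(4, false)), plus(4, false)).
Decompose r/2: P = plus(2, 4),  k = k.
Bind P := plus(2, 4); no other remaining equation mentions P.
Delete trivial equation k = k.
MGU = { V = f(r(3, 7), 3), X = plus(4, false), N = g(plus(r(plus(3, plus(4, false)), 7), plus(4, false)), plus(4, false)), Q = r(3, 7), Y1 = f(r(3, 7), 3), B = r(plus(3, plus(4, false)), 7), P = plus(2, 4) }, so V = f(r(3, 7), 3).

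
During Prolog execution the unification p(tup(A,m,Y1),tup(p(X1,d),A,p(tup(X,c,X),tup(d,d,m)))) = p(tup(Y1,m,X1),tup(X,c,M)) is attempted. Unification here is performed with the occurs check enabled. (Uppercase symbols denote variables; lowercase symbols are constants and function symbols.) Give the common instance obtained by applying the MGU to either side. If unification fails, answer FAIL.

p(tup(c,m,c),tup(p(c,d),c,p(tup(p(c,d),c,p(c,d)),tup(d,d,m))))

Decompose p/2: tup(A,m,Y1) = tup(Y1,m,X1),  tup(p(X1,d),A,p(tup(X,c,X),tup(d,d,m))) = tup(X,c,M).
Decompose tup/3: A = Y1,  m = m,  Y1 = X1.
Bind A := Y1; substituting into the one remaining equation that mentions A gives: tup(p(X1,d),Y1,p(tup(X,c,X),tup(d,d,m))) = tup(X,c,M).
Delete trivial equation m = m.
Bind Y1 := X1; substituting into the remaining equation gives: tup(p(X1,d),X1,p(tup(X,c,X),tup(d,d,m))) = tup(X,c,M). Substituting into the earlier binding gives A := X1.
Decompose tup/3: p(X1,d) = X,  X1 = c,  p(tup(X,c,X),tup(d,d,m)) = M.
Bind X := p(X1,d); substituting into the one remaining equation that mentions X gives: p(tup(p(X1,d),c,p(X1,d)),tup(d,d,m)) = M.
Bind X1 := c; substituting into the remaining equation gives: p(tup(p(c,d),c,p(c,d)),tup(d,d,m)) = M. Substituting into the earlier bindings gives A := c, Y1 := c, X := p(c,d).
Bind M := p(tup(p(c,d),c,p(c,d)),tup(d,d,m)).
Applying the MGU to either side gives p(tup(c,m,c),tup(p(c,d),c,p(tup(p(c,d),c,p(c,d)),tup(d,d,m)))).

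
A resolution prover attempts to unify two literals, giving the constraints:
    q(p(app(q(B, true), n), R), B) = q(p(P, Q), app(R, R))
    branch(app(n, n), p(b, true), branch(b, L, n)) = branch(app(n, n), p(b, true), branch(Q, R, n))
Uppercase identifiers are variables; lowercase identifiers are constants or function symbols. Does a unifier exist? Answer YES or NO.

YES

Decompose q/2: p(app(q(B, true), n), R) = p(P, Q),  B = app(R, R).
Decompose p/2: app(q(B, true), n) = P,  R = Q.
Bind P := app(q(B, true), n); no other remaining equation mentions P.
Bind R := Q; substituting into the remaining equations gives: B = app(Q, Q),  branch(app(n, n), p(b, true), branch(b, L, n)) = branch(app(n, n), p(b, true), branch(Q, Q, n)).
Bind B := app(Q, Q); no other remaining equation mentions B. Substituting into the earlier binding gives P := app(q(app(Q, Q), true), n).
Decompose branch/3: app(n, n) = app(n, n),  p(b, true) = p(b, true),  branch(b, L, n) = branch(Q, Q, n).
Delete trivial equation app(n, n) = app(n, n).
Delete trivial equation p(b, true) = p(b, true).
Decompose branch/3: b = Q,  L = Q,  n = n.
Bind Q := b; substituting into the one remaining equation that mentions Q gives: L = b. Substituting into the earlier bindings gives P := app(q(app(b, b), true), n), R := b, B := app(b, b).
Bind L := b; no other remaining equation mentions L.
Delete trivial equation n = n.
No equations remain and no clash or occurs-check failure arose, so a unifier exists.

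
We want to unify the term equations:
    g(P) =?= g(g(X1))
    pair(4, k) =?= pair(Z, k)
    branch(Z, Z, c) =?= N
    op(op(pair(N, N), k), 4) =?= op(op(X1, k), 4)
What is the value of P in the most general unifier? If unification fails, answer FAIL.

g(pair(branch(4, 4, c), branch(4, 4, c)))

Decompose g/1: P =?= g(X1).
Bind P := g(X1); no other remaining equation mentions P.
Decompose pair/2: 4 =?= Z,  k =?= k.
Bind Z := 4; substituting into the one remaining equation that mentions Z gives: branch(4, 4, c) =?= N.
Delete trivial equation k =?= k.
Bind N := branch(4, 4, c); substituting into the remaining equation gives: op(op(pair(branch(4, 4, c), branch(4, 4, c)), k), 4) =?= op(op(X1, k), 4).
Decompose op/2: op(pair(branch(4, 4, c), branch(4, 4, c)), k) =?= op(X1, k),  4 =?= 4.
Decompose op/2: pair(branch(4, 4, c), branch(4, 4, c)) =?= X1,  k =?= k.
Bind X1 := pair(branch(4, 4, c), branch(4, 4, c)); no other remaining equation mentions X1. Substituting into the earlier binding gives P := g(pair(branch(4, 4, c), branch(4, 4, c))).
Delete trivial equation k =?= k.
Delete trivial equation 4 =?= 4.
MGU = { P -> g(pair(branch(4, 4, c), branch(4, 4, c))), Z -> 4, N -> branch(4, 4, c), X1 -> pair(branch(4, 4, c), branch(4, 4, c)) }, so P -> g(pair(branch(4, 4, c), branch(4, 4, c))).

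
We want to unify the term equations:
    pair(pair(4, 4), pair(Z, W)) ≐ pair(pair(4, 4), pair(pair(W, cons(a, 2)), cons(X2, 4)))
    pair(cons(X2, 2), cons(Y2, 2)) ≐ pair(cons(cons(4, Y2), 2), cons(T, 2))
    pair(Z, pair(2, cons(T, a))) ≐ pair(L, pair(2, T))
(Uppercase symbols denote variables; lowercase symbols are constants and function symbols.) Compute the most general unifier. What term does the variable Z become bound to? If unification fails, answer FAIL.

FAIL

Decompose pair/2: pair(4, 4) ≐ pair(4, 4),  pair(Z, W) ≐ pair(pair(W, cons(a, 2)), cons(X2, 4)).
Delete trivial equation pair(4, 4) ≐ pair(4, 4).
Decompose pair/2: Z ≐ pair(W, cons(a, 2)),  W ≐ cons(X2, 4).
Bind Z := pair(W, cons(a, 2)); substituting into the one remaining equation that mentions Z gives: pair(pair(W, cons(a, 2)), pair(2, cons(T, a))) ≐ pair(L, pair(2, T)).
Bind W := cons(X2, 4); substituting into the one remaining equation that mentions W gives: pair(pair(cons(X2, 4), cons(a, 2)), pair(2, cons(T, a))) ≐ pair(L, pair(2, T)). Substituting into the earlier binding gives Z := pair(cons(X2, 4), cons(a, 2)).
Decompose pair/2: cons(X2, 2) ≐ cons(cons(4, Y2), 2),  cons(Y2, 2) ≐ cons(T, 2).
Decompose cons/2: X2 ≐ cons(4, Y2),  2 ≐ 2.
Bind X2 := cons(4, Y2); substituting into the one remaining equation that mentions X2 gives: pair(pair(cons(cons(4, Y2), 4), cons(a, 2)), pair(2, cons(T, a))) ≐ pair(L, pair(2, T)). Substituting into the earlier bindings gives Z := pair(cons(cons(4, Y2), 4), cons(a, 2)), W := cons(cons(4, Y2), 4).
Delete trivial equation 2 ≐ 2.
Decompose cons/2: Y2 ≐ T,  2 ≐ 2.
Bind Y2 := T; substituting into the one remaining equation that mentions Y2 gives: pair(pair(cons(cons(4, T), 4), cons(a, 2)), pair(2, cons(T, a))) ≐ pair(L, pair(2, T)). Substituting into the earlier bindings gives Z := pair(cons(cons(4, T), 4), cons(a, 2)), W := cons(cons(4, T), 4), X2 := cons(4, T).
Delete trivial equation 2 ≐ 2.
Decompose pair/2: pair(cons(cons(4, T), 4), cons(a, 2)) ≐ L,  pair(2, cons(T, a)) ≐ pair(2, T).
Bind L := pair(cons(cons(4, T), 4), cons(a, 2)); no other remaining equation mentions L.
Decompose pair/2: 2 ≐ 2,  cons(T, a) ≐ T.
Delete trivial equation 2 ≐ 2.
Occurs check fails: T occurs in cons(T, a); the equation T ≐ cons(T, a) has no finite solution.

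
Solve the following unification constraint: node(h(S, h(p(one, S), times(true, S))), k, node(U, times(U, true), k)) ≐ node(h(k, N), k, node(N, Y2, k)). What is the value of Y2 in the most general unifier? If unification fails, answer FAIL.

Decompose node/3: h(S, h(p(one, S), times(true, S))) ≐ h(k, N),  k ≐ k,  node(U, times(U, true), k) ≐ node(N, Y2, k).
Decompose h/2: S ≐ k,  h(p(one, S), times(true, S)) ≐ N.
Bind S := k; substituting into the one remaining equation that mentions S gives: h(p(one, k), times(true, k)) ≐ N.
Bind N := h(p(one, k), times(true, k)); substituting into the one remaining equation that mentions N gives: node(U, times(U, true), k) ≐ node(h(p(one, k), times(true, k)), Y2, k).
Delete trivial equation k ≐ k.
Decompose node/3: U ≐ h(p(one, k), times(true, k)),  times(U, true) ≐ Y2,  k ≐ k.
Bind U := h(p(one, k), times(true, k)); substituting into the one remaining equation that mentions U gives: times(h(p(one, k), times(true, k)), true) ≐ Y2.
Bind Y2 := times(h(p(one, k), times(true, k)), true); no other remaining equation mentions Y2.
Delete trivial equation k ≐ k.
MGU = { S -> k, N -> h(p(one, k), times(true, k)), U -> h(p(one, k), times(true, k)), Y2 -> times(h(p(one, k), times(true, k)), true) }, so Y2 -> times(h(p(one, k), times(true, k)), true).

times(h(p(one, k), times(true, k)), true)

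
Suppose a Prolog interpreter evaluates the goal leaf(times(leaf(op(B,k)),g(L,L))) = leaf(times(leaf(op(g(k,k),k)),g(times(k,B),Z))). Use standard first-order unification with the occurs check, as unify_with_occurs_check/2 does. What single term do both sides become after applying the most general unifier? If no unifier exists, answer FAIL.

Decompose leaf/1: times(leaf(op(B,k)),g(L,L)) = times(leaf(op(g(k,k),k)),g(times(k,B),Z)).
Decompose times/2: leaf(op(B,k)) = leaf(op(g(k,k),k)),  g(L,L) = g(times(k,B),Z).
Decompose leaf/1: op(B,k) = op(g(k,k),k).
Decompose op/2: B = g(k,k),  k = k.
Bind B := g(k,k); substituting into the one remaining equation that mentions B gives: g(L,L) = g(times(k,g(k,k)),Z).
Delete trivial equation k = k.
Decompose g/2: L = times(k,g(k,k)),  L = Z.
Bind L := times(k,g(k,k)); substituting into the remaining equation gives: times(k,g(k,k)) = Z.
Bind Z := times(k,g(k,k)).
Applying the MGU to either side gives leaf(times(leaf(op(g(k,k),k)),g(times(k,g(k,k)),times(k,g(k,k))))).

leaf(times(leaf(op(g(k,k),k)),g(times(k,g(k,k)),times(k,g(k,k)))))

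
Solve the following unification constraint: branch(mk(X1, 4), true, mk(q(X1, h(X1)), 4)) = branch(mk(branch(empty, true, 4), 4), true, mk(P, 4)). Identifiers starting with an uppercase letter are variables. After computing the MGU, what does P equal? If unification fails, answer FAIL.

Decompose branch/3: mk(X1, 4) = mk(branch(empty, true, 4), 4),  true = true,  mk(q(X1, h(X1)), 4) = mk(P, 4).
Decompose mk/2: X1 = branch(empty, true, 4),  4 = 4.
Bind X1 := branch(empty, true, 4); substituting into the one remaining equation that mentions X1 gives: mk(q(branch(empty, true, 4), h(branch(empty, true, 4))), 4) = mk(P, 4).
Delete trivial equation 4 = 4.
Delete trivial equation true = true.
Decompose mk/2: q(branch(empty, true, 4), h(branch(empty, true, 4))) = P,  4 = 4.
Bind P := q(branch(empty, true, 4), h(branch(empty, true, 4))); no other remaining equation mentions P.
Delete trivial equation 4 = 4.
MGU = { X1 -> branch(empty, true, 4), P -> q(branch(empty, true, 4), h(branch(empty, true, 4))) }, so P -> q(branch(empty, true, 4), h(branch(empty, true, 4))).

q(branch(empty, true, 4), h(branch(empty, true, 4)))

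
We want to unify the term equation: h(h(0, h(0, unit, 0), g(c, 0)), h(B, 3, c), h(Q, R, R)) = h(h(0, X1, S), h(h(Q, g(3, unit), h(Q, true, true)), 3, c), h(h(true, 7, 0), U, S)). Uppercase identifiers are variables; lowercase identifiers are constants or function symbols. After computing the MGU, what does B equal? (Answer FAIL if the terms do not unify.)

Decompose h/3: h(0, h(0, unit, 0), g(c, 0)) = h(0, X1, S),  h(B, 3, c) = h(h(Q, g(3, unit), h(Q, true, true)), 3, c),  h(Q, R, R) = h(h(true, 7, 0), U, S).
Decompose h/3: 0 = 0,  h(0, unit, 0) = X1,  g(c, 0) = S.
Delete trivial equation 0 = 0.
Bind X1 := h(0, unit, 0); no other remaining equation mentions X1.
Bind S := g(c, 0); substituting into the one remaining equation that mentions S gives: h(Q, R, R) = h(h(true, 7, 0), U, g(c, 0)).
Decompose h/3: B = h(Q, g(3, unit), h(Q, true, true)),  3 = 3,  c = c.
Bind B := h(Q, g(3, unit), h(Q, true, true)); no other remaining equation mentions B.
Delete trivial equation 3 = 3.
Delete trivial equation c = c.
Decompose h/3: Q = h(true, 7, 0),  R = U,  R = g(c, 0).
Bind Q := h(true, 7, 0); no other remaining equation mentions Q. Substituting into the earlier binding gives B := h(h(true, 7, 0), g(3, unit), h(h(true, 7, 0), true, true)).
Bind R := U; substituting into the remaining equation gives: U = g(c, 0).
Bind U := g(c, 0). Substituting into the earlier binding gives R := g(c, 0).
MGU = { X1 := h(0, unit, 0), S := g(c, 0), B := h(h(true, 7, 0), g(3, unit), h(h(true, 7, 0), true, true)), Q := h(true, 7, 0), R := g(c, 0), U := g(c, 0) }, so B := h(h(true, 7, 0), g(3, unit), h(h(true, 7, 0), true, true)).

h(h(true, 7, 0), g(3, unit), h(h(true, 7, 0), true, true))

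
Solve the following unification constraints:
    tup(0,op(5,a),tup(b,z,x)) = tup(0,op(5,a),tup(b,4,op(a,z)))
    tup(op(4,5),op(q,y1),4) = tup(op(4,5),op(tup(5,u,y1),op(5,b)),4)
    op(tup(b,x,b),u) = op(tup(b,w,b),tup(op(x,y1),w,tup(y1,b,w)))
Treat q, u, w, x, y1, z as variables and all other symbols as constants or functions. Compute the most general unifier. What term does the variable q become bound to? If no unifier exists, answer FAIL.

Decompose tup/3: 0 = 0,  op(5,a) = op(5,a),  tup(b,z,x) = tup(b,4,op(a,z)).
Delete trivial equation 0 = 0.
Delete trivial equation op(5,a) = op(5,a).
Decompose tup/3: b = b,  z = 4,  x = op(a,z).
Delete trivial equation b = b.
Bind z := 4; substituting into the one remaining equation that mentions z gives: x = op(a,4).
Bind x := op(a,4); substituting into the one remaining equation that mentions x gives: op(tup(b,op(a,4),b),u) = op(tup(b,w,b),tup(op(op(a,4),y1),w,tup(y1,b,w))).
Decompose tup/3: op(4,5) = op(4,5),  op(q,y1) = op(tup(5,u,y1),op(5,b)),  4 = 4.
Delete trivial equation op(4,5) = op(4,5).
Decompose op/2: q = tup(5,u,y1),  y1 = op(5,b).
Bind q := tup(5,u,y1); no other remaining equation mentions q.
Bind y1 := op(5,b); substituting into the one remaining equation that mentions y1 gives: op(tup(b,op(a,4),b),u) = op(tup(b,w,b),tup(op(op(a,4),op(5,b)),w,tup(op(5,b),b,w))). Substituting into the earlier binding gives q := tup(5,u,op(5,b)).
Delete trivial equation 4 = 4.
Decompose op/2: tup(b,op(a,4),b) = tup(b,w,b),  u = tup(op(op(a,4),op(5,b)),w,tup(op(5,b),b,w)).
Decompose tup/3: b = b,  op(a,4) = w,  b = b.
Delete trivial equation b = b.
Bind w := op(a,4); substituting into the one remaining equation that mentions w gives: u = tup(op(op(a,4),op(5,b)),op(a,4),tup(op(5,b),b,op(a,4))).
Delete trivial equation b = b.
Bind u := tup(op(op(a,4),op(5,b)),op(a,4),tup(op(5,b),b,op(a,4))). Substituting into the earlier binding gives q := tup(5,tup(op(op(a,4),op(5,b)),op(a,4),tup(op(5,b),b,op(a,4))),op(5,b)).
MGU = { z -> 4, x -> op(a,4), q -> tup(5,tup(op(op(a,4),op(5,b)),op(a,4),tup(op(5,b),b,op(a,4))),op(5,b)), y1 -> op(5,b), w -> op(a,4), u -> tup(op(op(a,4),op(5,b)),op(a,4),tup(op(5,b),b,op(a,4))) }, so q -> tup(5,tup(op(op(a,4),op(5,b)),op(a,4),tup(op(5,b),b,op(a,4))),op(5,b)).

tup(5,tup(op(op(a,4),op(5,b)),op(a,4),tup(op(5,b),b,op(a,4))),op(5,b))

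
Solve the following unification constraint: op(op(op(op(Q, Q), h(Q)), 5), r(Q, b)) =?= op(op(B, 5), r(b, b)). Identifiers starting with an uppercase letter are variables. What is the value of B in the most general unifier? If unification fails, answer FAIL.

Decompose op/2: op(op(op(Q, Q), h(Q)), 5) =?= op(B, 5),  r(Q, b) =?= r(b, b).
Decompose op/2: op(op(Q, Q), h(Q)) =?= B,  5 =?= 5.
Bind B := op(op(Q, Q), h(Q)); no other remaining equation mentions B.
Delete trivial equation 5 =?= 5.
Decompose r/2: Q =?= b,  b =?= b.
Bind Q := b; no other remaining equation mentions Q. Substituting into the earlier binding gives B := op(op(b, b), h(b)).
Delete trivial equation b =?= b.
MGU = { B := op(op(b, b), h(b)), Q := b }, so B := op(op(b, b), h(b)).

op(op(b, b), h(b))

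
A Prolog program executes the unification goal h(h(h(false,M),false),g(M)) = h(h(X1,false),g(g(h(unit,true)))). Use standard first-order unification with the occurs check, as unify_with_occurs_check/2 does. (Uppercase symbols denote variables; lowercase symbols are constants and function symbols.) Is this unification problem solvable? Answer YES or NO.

Decompose h/2: h(h(false,M),false) = h(X1,false),  g(M) = g(g(h(unit,true))).
Decompose h/2: h(false,M) = X1,  false = false.
Bind X1 := h(false,M); no other remaining equation mentions X1.
Delete trivial equation false = false.
Decompose g/1: M = g(h(unit,true)).
Bind M := g(h(unit,true)). Substituting into the earlier binding gives X1 := h(false,g(h(unit,true))).
No equations remain and no clash or occurs-check failure arose, so a unifier exists.

YES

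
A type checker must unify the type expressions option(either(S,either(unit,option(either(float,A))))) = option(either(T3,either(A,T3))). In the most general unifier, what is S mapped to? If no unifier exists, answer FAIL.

Decompose option/1: either(S,either(unit,option(either(float,A)))) = either(T3,either(A,T3)).
Decompose either/2: S = T3,  either(unit,option(either(float,A))) = either(A,T3).
Bind S := T3; no other remaining equation mentions S.
Decompose either/2: unit = A,  option(either(float,A)) = T3.
Bind A := unit; substituting into the remaining equation gives: option(either(float,unit)) = T3.
Bind T3 := option(either(float,unit)). Substituting into the earlier binding gives S := option(either(float,unit)).
MGU = { S ↦ option(either(float,unit)), A ↦ unit, T3 ↦ option(either(float,unit)) }, so S ↦ option(either(float,unit)).

option(either(float,unit))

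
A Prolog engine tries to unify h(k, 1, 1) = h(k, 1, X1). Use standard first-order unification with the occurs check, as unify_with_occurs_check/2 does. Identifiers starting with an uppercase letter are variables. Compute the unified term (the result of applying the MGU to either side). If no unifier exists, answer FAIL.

Decompose h/3: k = k,  1 = 1,  1 = X1.
Delete trivial equation k = k.
Delete trivial equation 1 = 1.
Bind X1 := 1.
Applying the MGU to either side gives h(k, 1, 1).

h(k, 1, 1)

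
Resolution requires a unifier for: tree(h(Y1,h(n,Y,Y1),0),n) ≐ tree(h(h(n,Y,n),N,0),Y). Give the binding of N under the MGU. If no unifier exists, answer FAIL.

Decompose tree/2: h(Y1,h(n,Y,Y1),0) ≐ h(h(n,Y,n),N,0),  n ≐ Y.
Decompose h/3: Y1 ≐ h(n,Y,n),  h(n,Y,Y1) ≐ N,  0 ≐ 0.
Bind Y1 := h(n,Y,n); substituting into the one remaining equation that mentions Y1 gives: h(n,Y,h(n,Y,n)) ≐ N.
Bind N := h(n,Y,h(n,Y,n)); no other remaining equation mentions N.
Delete trivial equation 0 ≐ 0.
Bind Y := n. Substituting into the earlier bindings gives Y1 := h(n,n,n), N := h(n,n,h(n,n,n)).
MGU = { Y1 ↦ h(n,n,n), N ↦ h(n,n,h(n,n,n)), Y ↦ n }, so N ↦ h(n,n,h(n,n,n)).

h(n,n,h(n,n,n))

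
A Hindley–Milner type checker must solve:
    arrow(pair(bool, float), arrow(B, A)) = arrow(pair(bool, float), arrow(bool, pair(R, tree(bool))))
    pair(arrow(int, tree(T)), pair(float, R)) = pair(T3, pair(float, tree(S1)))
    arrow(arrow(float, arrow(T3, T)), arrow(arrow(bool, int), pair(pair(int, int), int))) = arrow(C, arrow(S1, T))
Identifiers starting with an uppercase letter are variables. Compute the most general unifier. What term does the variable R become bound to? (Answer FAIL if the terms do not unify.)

Decompose arrow/2: pair(bool, float) = pair(bool, float),  arrow(B, A) = arrow(bool, pair(R, tree(bool))).
Delete trivial equation pair(bool, float) = pair(bool, float).
Decompose arrow/2: B = bool,  A = pair(R, tree(bool)).
Bind B := bool; no other remaining equation mentions B.
Bind A := pair(R, tree(bool)); no other remaining equation mentions A.
Decompose pair/2: arrow(int, tree(T)) = T3,  pair(float, R) = pair(float, tree(S1)).
Bind T3 := arrow(int, tree(T)); substituting into the one remaining equation that mentions T3 gives: arrow(arrow(float, arrow(arrow(int, tree(T)), T)), arrow(arrow(bool, int), pair(pair(int, int), int))) = arrow(C, arrow(S1, T)).
Decompose pair/2: float = float,  R = tree(S1).
Delete trivial equation float = float.
Bind R := tree(S1); no other remaining equation mentions R. Substituting into the earlier binding gives A := pair(tree(S1), tree(bool)).
Decompose arrow/2: arrow(float, arrow(arrow(int, tree(T)), T)) = C,  arrow(arrow(bool, int), pair(pair(int, int), int)) = arrow(S1, T).
Bind C := arrow(float, arrow(arrow(int, tree(T)), T)); no other remaining equation mentions C.
Decompose arrow/2: arrow(bool, int) = S1,  pair(pair(int, int), int) = T.
Bind S1 := arrow(bool, int); no other remaining equation mentions S1. Substituting into the earlier bindings gives A := pair(tree(arrow(bool, int)), tree(bool)), R := tree(arrow(bool, int)).
Bind T := pair(pair(int, int), int). Substituting into the earlier bindings gives T3 := arrow(int, tree(pair(pair(int, int), int))), C := arrow(float, arrow(arrow(int, tree(pair(pair(int, int), int))), pair(pair(int, int), int))).
MGU = { B ↦ bool, A ↦ pair(tree(arrow(bool, int)), tree(bool)), T3 ↦ arrow(int, tree(pair(pair(int, int), int))), R ↦ tree(arrow(bool, int)), C ↦ arrow(float, arrow(arrow(int, tree(pair(pair(int, int), int))), pair(pair(int, int), int))), S1 ↦ arrow(bool, int), T ↦ pair(pair(int, int), int) }, so R ↦ tree(arrow(bool, int)).

tree(arrow(bool, int))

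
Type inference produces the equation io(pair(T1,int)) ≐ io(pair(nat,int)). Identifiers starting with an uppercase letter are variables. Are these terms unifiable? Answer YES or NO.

Decompose io/1: pair(T1,int) ≐ pair(nat,int).
Decompose pair/2: T1 ≐ nat,  int ≐ int.
Bind T1 := nat; no other remaining equation mentions T1.
Delete trivial equation int ≐ int.
No equations remain and no clash or occurs-check failure arose, so a unifier exists.

YES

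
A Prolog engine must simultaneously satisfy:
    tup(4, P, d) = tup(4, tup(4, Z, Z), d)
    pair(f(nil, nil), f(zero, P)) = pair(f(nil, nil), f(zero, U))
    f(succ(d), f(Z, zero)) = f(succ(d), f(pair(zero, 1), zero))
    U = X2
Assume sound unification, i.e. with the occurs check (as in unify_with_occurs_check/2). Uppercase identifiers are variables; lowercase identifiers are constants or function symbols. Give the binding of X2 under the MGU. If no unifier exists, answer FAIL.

Decompose tup/3: 4 = 4,  P = tup(4, Z, Z),  d = d.
Delete trivial equation 4 = 4.
Bind P := tup(4, Z, Z); substituting into the one remaining equation that mentions P gives: pair(f(nil, nil), f(zero, tup(4, Z, Z))) = pair(f(nil, nil), f(zero, U)).
Delete trivial equation d = d.
Decompose pair/2: f(nil, nil) = f(nil, nil),  f(zero, tup(4, Z, Z)) = f(zero, U).
Delete trivial equation f(nil, nil) = f(nil, nil).
Decompose f/2: zero = zero,  tup(4, Z, Z) = U.
Delete trivial equation zero = zero.
Bind U := tup(4, Z, Z); substituting into the one remaining equation that mentions U gives: tup(4, Z, Z) = X2.
Decompose f/2: succ(d) = succ(d),  f(Z, zero) = f(pair(zero, 1), zero).
Delete trivial equation succ(d) = succ(d).
Decompose f/2: Z = pair(zero, 1),  zero = zero.
Bind Z := pair(zero, 1); substituting into the one remaining equation that mentions Z gives: tup(4, pair(zero, 1), pair(zero, 1)) = X2. Substituting into the earlier bindings gives P := tup(4, pair(zero, 1), pair(zero, 1)), U := tup(4, pair(zero, 1), pair(zero, 1)).
Delete trivial equation zero = zero.
Bind X2 := tup(4, pair(zero, 1), pair(zero, 1)).
MGU = { P = tup(4, pair(zero, 1), pair(zero, 1)), U = tup(4, pair(zero, 1), pair(zero, 1)), Z = pair(zero, 1), X2 = tup(4, pair(zero, 1), pair(zero, 1)) }, so X2 = tup(4, pair(zero, 1), pair(zero, 1)).

tup(4, pair(zero, 1), pair(zero, 1))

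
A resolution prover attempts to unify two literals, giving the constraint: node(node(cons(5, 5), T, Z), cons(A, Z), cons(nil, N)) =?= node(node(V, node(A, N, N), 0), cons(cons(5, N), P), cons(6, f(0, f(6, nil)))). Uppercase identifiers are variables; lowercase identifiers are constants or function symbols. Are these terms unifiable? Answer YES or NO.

Decompose node/3: node(cons(5, 5), T, Z) =?= node(V, node(A, N, N), 0),  cons(A, Z) =?= cons(cons(5, N), P),  cons(nil, N) =?= cons(6, f(0, f(6, nil))).
Decompose node/3: cons(5, 5) =?= V,  T =?= node(A, N, N),  Z =?= 0.
Bind V := cons(5, 5); no other remaining equation mentions V.
Bind T := node(A, N, N); no other remaining equation mentions T.
Bind Z := 0; substituting into the one remaining equation that mentions Z gives: cons(A, 0) =?= cons(cons(5, N), P).
Decompose cons/2: A =?= cons(5, N),  0 =?= P.
Bind A := cons(5, N); no other remaining equation mentions A. Substituting into the earlier binding gives T := node(cons(5, N), N, N).
Bind P := 0; no other remaining equation mentions P.
Decompose cons/2: nil =?= 6,  N =?= f(0, f(6, nil)).
Clash: constants nil and 6 differ; no unifier exists.

NO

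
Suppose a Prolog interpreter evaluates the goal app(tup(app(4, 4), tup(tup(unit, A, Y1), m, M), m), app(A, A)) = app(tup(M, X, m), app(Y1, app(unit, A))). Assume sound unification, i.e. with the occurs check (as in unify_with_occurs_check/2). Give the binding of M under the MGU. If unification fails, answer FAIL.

FAIL

Decompose app/2: tup(app(4, 4), tup(tup(unit, A, Y1), m, M), m) = tup(M, X, m),  app(A, A) = app(Y1, app(unit, A)).
Decompose tup/3: app(4, 4) = M,  tup(tup(unit, A, Y1), m, M) = X,  m = m.
Bind M := app(4, 4); substituting into the one remaining equation that mentions M gives: tup(tup(unit, A, Y1), m, app(4, 4)) = X.
Bind X := tup(tup(unit, A, Y1), m, app(4, 4)); no other remaining equation mentions X.
Delete trivial equation m = m.
Decompose app/2: A = Y1,  A = app(unit, A).
Bind A := Y1; substituting into the remaining equation gives: Y1 = app(unit, Y1). Substituting into the earlier binding gives X := tup(tup(unit, Y1, Y1), m, app(4, 4)).
Occurs check fails: Y1 occurs in app(unit, Y1); the equation Y1 = app(unit, Y1) has no finite solution.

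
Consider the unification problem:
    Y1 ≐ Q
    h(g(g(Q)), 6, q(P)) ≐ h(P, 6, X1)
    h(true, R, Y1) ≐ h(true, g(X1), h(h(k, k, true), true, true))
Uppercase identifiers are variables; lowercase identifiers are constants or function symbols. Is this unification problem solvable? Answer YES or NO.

YES

Bind Y1 := Q; substituting into the one remaining equation that mentions Y1 gives: h(true, R, Q) ≐ h(true, g(X1), h(h(k, k, true), true, true)).
Decompose h/3: g(g(Q)) ≐ P,  6 ≐ 6,  q(P) ≐ X1.
Bind P := g(g(Q)); substituting into the one remaining equation that mentions P gives: q(g(g(Q))) ≐ X1.
Delete trivial equation 6 ≐ 6.
Bind X1 := q(g(g(Q))); substituting into the remaining equation gives: h(true, R, Q) ≐ h(true, g(q(g(g(Q)))), h(h(k, k, true), true, true)).
Decompose h/3: true ≐ true,  R ≐ g(q(g(g(Q)))),  Q ≐ h(h(k, k, true), true, true).
Delete trivial equation true ≐ true.
Bind R := g(q(g(g(Q)))); no other remaining equation mentions R.
Bind Q := h(h(k, k, true), true, true). Substituting into the earlier bindings gives Y1 := h(h(k, k, true), true, true), P := g(g(h(h(k, k, true), true, true))), X1 := q(g(g(h(h(k, k, true), true, true)))), R := g(q(g(g(h(h(k, k, true), true, true))))).
No equations remain and no clash or occurs-check failure arose, so a unifier exists.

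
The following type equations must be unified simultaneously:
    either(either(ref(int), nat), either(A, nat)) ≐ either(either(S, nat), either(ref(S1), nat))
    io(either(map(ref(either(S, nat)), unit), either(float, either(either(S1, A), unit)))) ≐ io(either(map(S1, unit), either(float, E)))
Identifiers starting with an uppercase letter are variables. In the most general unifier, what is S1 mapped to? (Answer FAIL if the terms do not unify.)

Decompose either/2: either(ref(int), nat) ≐ either(S, nat),  either(A, nat) ≐ either(ref(S1), nat).
Decompose either/2: ref(int) ≐ S,  nat ≐ nat.
Bind S := ref(int); substituting into the one remaining equation that mentions S gives: io(either(map(ref(either(ref(int), nat)), unit), either(float, either(either(S1, A), unit)))) ≐ io(either(map(S1, unit), either(float, E))).
Delete trivial equation nat ≐ nat.
Decompose either/2: A ≐ ref(S1),  nat ≐ nat.
Bind A := ref(S1); substituting into the one remaining equation that mentions A gives: io(either(map(ref(either(ref(int), nat)), unit), either(float, either(either(S1, ref(S1)), unit)))) ≐ io(either(map(S1, unit), either(float, E))).
Delete trivial equation nat ≐ nat.
Decompose io/1: either(map(ref(either(ref(int), nat)), unit), either(float, either(either(S1, ref(S1)), unit))) ≐ either(map(S1, unit), either(float, E)).
Decompose either/2: map(ref(either(ref(int), nat)), unit) ≐ map(S1, unit),  either(float, either(either(S1, ref(S1)), unit)) ≐ either(float, E).
Decompose map/2: ref(either(ref(int), nat)) ≐ S1,  unit ≐ unit.
Bind S1 := ref(either(ref(int), nat)); substituting into the one remaining equation that mentions S1 gives: either(float, either(either(ref(either(ref(int), nat)), ref(ref(either(ref(int), nat)))), unit)) ≐ either(float, E). Substituting into the earlier binding gives A := ref(ref(either(ref(int), nat))).
Delete trivial equation unit ≐ unit.
Decompose either/2: float ≐ float,  either(either(ref(either(ref(int), nat)), ref(ref(either(ref(int), nat)))), unit) ≐ E.
Delete trivial equation float ≐ float.
Bind E := either(either(ref(either(ref(int), nat)), ref(ref(either(ref(int), nat)))), unit).
MGU = { S := ref(int), A := ref(ref(either(ref(int), nat))), S1 := ref(either(ref(int), nat)), E := either(either(ref(either(ref(int), nat)), ref(ref(either(ref(int), nat)))), unit) }, so S1 := ref(either(ref(int), nat)).

ref(either(ref(int), nat))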